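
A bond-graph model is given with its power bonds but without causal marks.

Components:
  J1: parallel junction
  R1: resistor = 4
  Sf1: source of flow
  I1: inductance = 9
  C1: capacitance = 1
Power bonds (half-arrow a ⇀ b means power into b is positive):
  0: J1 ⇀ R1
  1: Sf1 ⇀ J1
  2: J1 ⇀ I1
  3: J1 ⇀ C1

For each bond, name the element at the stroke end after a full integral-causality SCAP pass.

b0 →R1
b1 →Sf1
b2 →I1
b3 →J1

#1 |Sf1  (Sf1: flow source, stroke at near end)
#2 |I1  (I1 outputs flow p/I1)
#3 |J1  (prefer integral on C1)
#0 |R1  (J1 effort already set via bond 3)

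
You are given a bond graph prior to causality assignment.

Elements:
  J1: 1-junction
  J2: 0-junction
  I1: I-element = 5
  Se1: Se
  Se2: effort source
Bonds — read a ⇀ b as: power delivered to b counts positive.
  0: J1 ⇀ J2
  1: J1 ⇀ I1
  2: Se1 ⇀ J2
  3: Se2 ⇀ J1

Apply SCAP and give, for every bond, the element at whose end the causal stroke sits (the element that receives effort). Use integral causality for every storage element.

bond 0 stroke at J1
bond 1 stroke at I1
bond 2 stroke at J2
bond 3 stroke at J1

bond 2 stroke→J2  (Se1 (Se) sets effort on bond)
bond 3 stroke→J1  (source Se2 imposes e)
bond 0 stroke→J1  (0-jn J2 has e-setter on 2)
bond 1 stroke→I1  (only one flow-in slot at J1)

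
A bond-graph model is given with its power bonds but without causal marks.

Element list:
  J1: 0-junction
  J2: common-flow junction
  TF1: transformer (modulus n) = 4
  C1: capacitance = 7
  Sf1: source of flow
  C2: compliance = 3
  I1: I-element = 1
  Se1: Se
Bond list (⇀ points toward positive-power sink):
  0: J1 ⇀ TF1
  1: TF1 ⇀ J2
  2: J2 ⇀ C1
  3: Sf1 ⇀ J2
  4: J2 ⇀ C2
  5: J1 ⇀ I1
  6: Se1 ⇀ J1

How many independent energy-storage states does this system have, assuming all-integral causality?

bond 3 →Sf1  (Sf1 (Sf) sets flow on bond)
bond 6 →J1  (source Se1 imposes e)
bond 0 →TF1  (0-jn J1 has e-setter on 6)
bond 5 →I1  (common-e at J1 fixed by 6)
bond 1 →J2  (common-f at J2 fixed by 3)
bond 2 →J2  (J2: bond 3 brought flow, rest push out)
bond 4 →J2  (J2 flow already set via bond 3)

3  (C1, C2, I1 all integral)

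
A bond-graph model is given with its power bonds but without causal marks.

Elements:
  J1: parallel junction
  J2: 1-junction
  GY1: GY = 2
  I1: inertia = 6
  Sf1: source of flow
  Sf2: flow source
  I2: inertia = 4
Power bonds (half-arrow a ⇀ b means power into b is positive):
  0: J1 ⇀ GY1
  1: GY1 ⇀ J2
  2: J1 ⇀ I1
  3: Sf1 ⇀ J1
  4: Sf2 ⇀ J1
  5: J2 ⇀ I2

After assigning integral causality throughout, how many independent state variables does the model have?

bond 3 stroke→Sf1  (source Sf1 imposes f)
bond 4 stroke→Sf2  (source Sf2 imposes f)
bond 2 stroke→I1  (prefer integral on I1)
bond 0 stroke→J1  (closing 0-jn rule on J1)
bond 1 stroke→J2  (GY1: gyrator matches bond 0)
bond 5 stroke→I2  (J2 needs exactly one f-in)

2  (I1, I2 all integral)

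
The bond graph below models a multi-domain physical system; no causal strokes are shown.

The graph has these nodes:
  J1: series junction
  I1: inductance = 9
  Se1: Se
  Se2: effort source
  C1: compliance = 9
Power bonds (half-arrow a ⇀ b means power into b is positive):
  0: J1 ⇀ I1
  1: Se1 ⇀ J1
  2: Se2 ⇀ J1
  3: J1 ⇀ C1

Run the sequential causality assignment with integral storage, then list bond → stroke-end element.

b0 →I1
b1 →J1
b2 →J1
b3 →J1

bond 1 stroke→J1  (Se1 fixes effort; stroke away)
bond 2 stroke→J1  (Se2 fixes effort; stroke away)
bond 0 stroke→I1  (I1: I, integral causality)
bond 3 stroke→J1  (1-jn J1 has f-setter on 0)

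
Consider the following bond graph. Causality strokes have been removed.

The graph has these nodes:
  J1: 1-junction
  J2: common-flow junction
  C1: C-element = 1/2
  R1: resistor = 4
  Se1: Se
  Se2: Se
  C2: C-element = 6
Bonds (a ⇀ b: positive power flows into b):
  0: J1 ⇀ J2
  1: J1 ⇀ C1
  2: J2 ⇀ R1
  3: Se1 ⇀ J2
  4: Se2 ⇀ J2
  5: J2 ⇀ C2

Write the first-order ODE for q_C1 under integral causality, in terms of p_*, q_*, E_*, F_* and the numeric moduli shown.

dq_C1/dt = E_Se1/4 + E_Se2/4 - q_C1/2 - q_C2/24

b3 stroke at J2  (Se1 (Se) sets effort on bond)
b4 stroke at J2  (Se2: effort source, stroke at far end)
b1 stroke at J1  (C1: C, integral causality)
b0 stroke at J2  (J1 needs exactly one f-in)
b5 stroke at J2  (prefer integral on C2)
b2 stroke at R1  (J2: last free bond brings flow in)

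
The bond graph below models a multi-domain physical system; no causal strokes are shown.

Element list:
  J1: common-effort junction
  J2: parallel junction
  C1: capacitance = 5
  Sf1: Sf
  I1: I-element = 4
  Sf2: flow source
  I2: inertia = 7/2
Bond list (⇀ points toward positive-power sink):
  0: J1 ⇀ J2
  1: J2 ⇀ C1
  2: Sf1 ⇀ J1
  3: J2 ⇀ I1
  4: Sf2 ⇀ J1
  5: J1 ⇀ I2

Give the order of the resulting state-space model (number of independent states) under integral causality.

#2 stroke→Sf1  (Sf1: flow source, stroke at near end)
#4 stroke→Sf2  (Sf2 (Sf) sets flow on bond)
#1 stroke→J2  (C1: C, integral causality)
#0 stroke→J1  (0-jn J2 has e-setter on 1)
#3 stroke→I1  (common-e at J2 fixed by 1)
#5 stroke→I2  (J1: bond 0 brought effort, rest push out)

3  (C1, I1, I2 all integral)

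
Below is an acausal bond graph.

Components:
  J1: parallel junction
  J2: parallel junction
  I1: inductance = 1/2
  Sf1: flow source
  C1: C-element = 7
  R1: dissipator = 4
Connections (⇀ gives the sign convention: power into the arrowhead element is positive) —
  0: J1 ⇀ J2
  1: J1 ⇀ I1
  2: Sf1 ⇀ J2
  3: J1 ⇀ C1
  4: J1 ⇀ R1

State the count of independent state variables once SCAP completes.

bond 2 stroke at Sf1  (Sf1 (Sf) sets flow on bond)
bond 0 stroke at J2  (closing 0-jn rule on J2)
bond 1 stroke at I1  (I1: I, integral causality)
bond 3 stroke at J1  (C1 outputs effort q/C1)
bond 4 stroke at R1  (0-jn J1 has e-setter on 3)

2  (C1, I1 all integral)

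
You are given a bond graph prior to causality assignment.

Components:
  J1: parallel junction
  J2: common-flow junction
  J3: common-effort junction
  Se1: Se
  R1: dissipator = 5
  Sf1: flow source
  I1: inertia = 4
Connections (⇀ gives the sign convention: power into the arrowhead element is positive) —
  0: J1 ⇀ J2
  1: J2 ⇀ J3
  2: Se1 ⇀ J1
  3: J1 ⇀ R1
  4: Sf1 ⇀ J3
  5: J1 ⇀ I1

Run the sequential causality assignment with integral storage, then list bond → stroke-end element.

#2 stroke at J1  (source Se1 imposes e)
#4 stroke at Sf1  (Sf1 (Sf) sets flow on bond)
#0 stroke at J2  (J1 effort already set via bond 2)
#3 stroke at R1  (common-e at J1 fixed by 2)
#5 stroke at I1  (0-jn J1 has e-setter on 2)
#1 stroke at J3  (J2: last free bond brings flow in)

b0 stroke at J2
b1 stroke at J3
b2 stroke at J1
b3 stroke at R1
b4 stroke at Sf1
b5 stroke at I1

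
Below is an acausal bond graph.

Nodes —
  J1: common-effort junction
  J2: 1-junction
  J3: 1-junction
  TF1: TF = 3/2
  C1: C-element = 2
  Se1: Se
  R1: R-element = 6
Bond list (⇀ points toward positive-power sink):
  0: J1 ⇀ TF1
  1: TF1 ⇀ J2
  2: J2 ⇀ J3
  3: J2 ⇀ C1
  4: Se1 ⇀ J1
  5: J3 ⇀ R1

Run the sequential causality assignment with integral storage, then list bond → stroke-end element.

#4 →J1  (Se1 fixes effort; stroke away)
#0 →TF1  (J1 effort already set via bond 4)
#1 →J2  (TF TF1: opposite of bond 0)
#3 →J2  (C1: C, integral causality)
#2 →J3  (J2: last free bond brings flow in)
#5 →R1  (closing 1-jn rule on J3)

bond 0 →TF1
bond 1 →J2
bond 2 →J3
bond 3 →J2
bond 4 →J1
bond 5 →R1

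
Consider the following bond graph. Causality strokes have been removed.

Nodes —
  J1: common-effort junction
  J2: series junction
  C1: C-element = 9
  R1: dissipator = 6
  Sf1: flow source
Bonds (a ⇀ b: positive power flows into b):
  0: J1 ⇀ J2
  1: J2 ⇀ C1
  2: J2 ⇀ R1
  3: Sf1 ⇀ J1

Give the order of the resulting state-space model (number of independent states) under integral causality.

β3 |Sf1  (source Sf1 imposes f)
β0 |J1  (closing 0-jn rule on J1)
β1 |J2  (common-f at J2 fixed by 0)
β2 |J2  (J2 flow already set via bond 0)

1  (C1 all integral)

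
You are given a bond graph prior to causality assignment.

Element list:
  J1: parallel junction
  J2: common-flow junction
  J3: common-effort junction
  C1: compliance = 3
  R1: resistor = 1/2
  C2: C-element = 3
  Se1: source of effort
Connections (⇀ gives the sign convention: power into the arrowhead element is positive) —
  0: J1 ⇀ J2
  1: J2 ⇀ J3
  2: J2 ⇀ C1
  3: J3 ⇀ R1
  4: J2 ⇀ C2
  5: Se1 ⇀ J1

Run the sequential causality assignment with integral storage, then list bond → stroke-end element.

b5 →J1  (source Se1 imposes e)
b0 →J2  (J1: bond 5 brought effort, rest push out)
b2 →J2  (C1: C, integral causality)
b4 →J2  (prefer integral on C2)
b1 →J3  (only one flow-in slot at J2)
b3 →R1  (0-jn J3 has e-setter on 1)

bond 0 →J2
bond 1 →J3
bond 2 →J2
bond 3 →R1
bond 4 →J2
bond 5 →J1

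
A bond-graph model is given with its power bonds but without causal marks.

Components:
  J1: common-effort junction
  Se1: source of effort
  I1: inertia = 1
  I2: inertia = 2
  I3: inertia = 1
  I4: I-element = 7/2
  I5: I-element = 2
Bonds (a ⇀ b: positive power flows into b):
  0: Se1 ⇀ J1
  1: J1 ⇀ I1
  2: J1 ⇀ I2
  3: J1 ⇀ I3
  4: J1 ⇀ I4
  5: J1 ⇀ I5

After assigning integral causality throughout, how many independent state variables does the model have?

#0 stroke at J1  (Se1 (Se) sets effort on bond)
#1 stroke at I1  (0-jn J1 has e-setter on 0)
#2 stroke at I2  (common-e at J1 fixed by 0)
#3 stroke at I3  (J1 effort already set via bond 0)
#4 stroke at I4  (J1 effort already set via bond 0)
#5 stroke at I5  (J1 effort already set via bond 0)

5  (I1, I2, I3, I4, I5 all integral)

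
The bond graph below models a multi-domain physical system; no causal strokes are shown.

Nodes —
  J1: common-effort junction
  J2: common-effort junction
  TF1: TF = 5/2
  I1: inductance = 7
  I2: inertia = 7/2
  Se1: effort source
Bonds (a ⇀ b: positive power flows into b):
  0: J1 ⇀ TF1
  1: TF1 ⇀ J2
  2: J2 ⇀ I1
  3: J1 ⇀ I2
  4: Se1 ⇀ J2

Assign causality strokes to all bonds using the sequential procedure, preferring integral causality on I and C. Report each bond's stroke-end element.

b4 stroke at J2  (Se1: effort source, stroke at far end)
b1 stroke at TF1  (common-e at J2 fixed by 4)
b2 stroke at I1  (common-e at J2 fixed by 4)
b0 stroke at J1  (TF TF1: opposite of bond 1)
b3 stroke at I2  (common-e at J1 fixed by 0)

β0 stroke at J1
β1 stroke at TF1
β2 stroke at I1
β3 stroke at I2
β4 stroke at J2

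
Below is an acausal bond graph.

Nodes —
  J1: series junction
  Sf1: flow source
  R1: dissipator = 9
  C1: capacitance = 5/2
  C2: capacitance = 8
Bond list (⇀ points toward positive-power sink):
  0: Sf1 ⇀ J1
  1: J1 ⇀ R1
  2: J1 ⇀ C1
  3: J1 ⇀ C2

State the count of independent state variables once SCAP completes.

2  (C1, C2 all integral)

#0 stroke at Sf1  (Sf1: flow source, stroke at near end)
#1 stroke at J1  (common-f at J1 fixed by 0)
#2 stroke at J1  (J1: bond 0 brought flow, rest push out)
#3 stroke at J1  (common-f at J1 fixed by 0)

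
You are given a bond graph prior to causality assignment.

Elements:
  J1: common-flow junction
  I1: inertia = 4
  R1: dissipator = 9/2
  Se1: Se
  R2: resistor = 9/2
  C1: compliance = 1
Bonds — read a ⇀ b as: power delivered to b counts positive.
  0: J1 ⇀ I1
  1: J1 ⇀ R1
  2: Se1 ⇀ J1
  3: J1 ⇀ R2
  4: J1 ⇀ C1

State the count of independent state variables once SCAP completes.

bond 2 |J1  (source Se1 imposes e)
bond 0 |I1  (I1: I, integral causality)
bond 1 |J1  (1-jn J1 has f-setter on 0)
bond 3 |J1  (J1 flow already set via bond 0)
bond 4 |J1  (J1: bond 0 brought flow, rest push out)

2  (C1, I1 all integral)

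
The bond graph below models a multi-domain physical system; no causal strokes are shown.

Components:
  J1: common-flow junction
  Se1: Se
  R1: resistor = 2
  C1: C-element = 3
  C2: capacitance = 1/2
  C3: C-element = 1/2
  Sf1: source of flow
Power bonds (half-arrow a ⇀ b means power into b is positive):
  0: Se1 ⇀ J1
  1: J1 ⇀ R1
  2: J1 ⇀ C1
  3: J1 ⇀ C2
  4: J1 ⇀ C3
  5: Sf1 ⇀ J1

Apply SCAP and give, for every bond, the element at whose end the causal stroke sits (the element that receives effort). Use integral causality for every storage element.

b0 |J1
b1 |J1
b2 |J1
b3 |J1
b4 |J1
b5 |Sf1

bond 0 →J1  (Se1 fixes effort; stroke away)
bond 5 →Sf1  (Sf1 (Sf) sets flow on bond)
bond 1 →J1  (J1: bond 5 brought flow, rest push out)
bond 2 →J1  (common-f at J1 fixed by 5)
bond 3 →J1  (J1: bond 5 brought flow, rest push out)
bond 4 →J1  (J1: bond 5 brought flow, rest push out)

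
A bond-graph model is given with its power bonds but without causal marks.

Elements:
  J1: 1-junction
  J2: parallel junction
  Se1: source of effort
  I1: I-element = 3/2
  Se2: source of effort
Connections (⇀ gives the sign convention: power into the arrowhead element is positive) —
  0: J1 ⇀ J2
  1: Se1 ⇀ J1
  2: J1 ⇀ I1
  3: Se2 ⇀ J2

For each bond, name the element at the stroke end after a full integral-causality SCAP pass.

#1 →J1  (Se1 (Se) sets effort on bond)
#3 →J2  (Se2: effort source, stroke at far end)
#0 →J1  (J2: bond 3 brought effort, rest push out)
#2 →I1  (closing 1-jn rule on J1)

bond 0 |J1
bond 1 |J1
bond 2 |I1
bond 3 |J2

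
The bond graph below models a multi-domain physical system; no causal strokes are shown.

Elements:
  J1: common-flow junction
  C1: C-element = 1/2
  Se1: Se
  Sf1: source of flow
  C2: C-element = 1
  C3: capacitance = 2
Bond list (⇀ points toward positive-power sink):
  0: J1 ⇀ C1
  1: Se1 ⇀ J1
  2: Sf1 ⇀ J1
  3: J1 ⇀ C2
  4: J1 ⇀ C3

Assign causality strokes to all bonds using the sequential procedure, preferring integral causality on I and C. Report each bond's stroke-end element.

bond 0 →J1
bond 1 →J1
bond 2 →Sf1
bond 3 →J1
bond 4 →J1

b1 stroke→J1  (Se1 fixes effort; stroke away)
b2 stroke→Sf1  (Sf1 (Sf) sets flow on bond)
b0 stroke→J1  (common-f at J1 fixed by 2)
b3 stroke→J1  (J1 flow already set via bond 2)
b4 stroke→J1  (J1: bond 2 brought flow, rest push out)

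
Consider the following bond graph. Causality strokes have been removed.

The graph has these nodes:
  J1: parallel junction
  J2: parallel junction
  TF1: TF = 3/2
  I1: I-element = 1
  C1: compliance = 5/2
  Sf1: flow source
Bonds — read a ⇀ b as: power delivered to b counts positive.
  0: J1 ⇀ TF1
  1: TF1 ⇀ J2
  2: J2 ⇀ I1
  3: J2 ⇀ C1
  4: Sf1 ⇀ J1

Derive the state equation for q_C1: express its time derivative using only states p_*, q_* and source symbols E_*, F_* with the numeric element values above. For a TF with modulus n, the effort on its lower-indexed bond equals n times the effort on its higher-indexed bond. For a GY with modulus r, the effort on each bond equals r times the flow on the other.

b4 stroke at Sf1  (Sf1 fixes flow; stroke at Sf1)
b0 stroke at J1  (J1 needs exactly one e-in)
b1 stroke at TF1  (through TF1, causality passes straight; one stroke at TF1)
b2 stroke at I1  (I1 outputs flow p/I1)
b3 stroke at J2  (only one effort-in slot at J2)

dq_C1/dt = 3*F_Sf1/2 - p_I1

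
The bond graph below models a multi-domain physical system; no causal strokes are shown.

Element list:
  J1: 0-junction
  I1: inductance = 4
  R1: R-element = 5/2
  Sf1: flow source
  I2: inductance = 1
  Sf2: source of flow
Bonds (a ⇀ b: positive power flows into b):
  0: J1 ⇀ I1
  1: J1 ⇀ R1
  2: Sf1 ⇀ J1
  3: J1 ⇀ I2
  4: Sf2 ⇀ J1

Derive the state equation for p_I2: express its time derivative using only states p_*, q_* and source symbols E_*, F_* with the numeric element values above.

b2 →Sf1  (Sf1: flow source, stroke at near end)
b4 →Sf2  (Sf2 (Sf) sets flow on bond)
b0 →I1  (I1 outputs flow p/I1)
b3 →I2  (I2: I, integral causality)
b1 →J1  (closing 0-jn rule on J1)

dp_I2/dt = 5*F_Sf1/2 + 5*F_Sf2/2 - 5*p_I1/8 - 5*p_I2/2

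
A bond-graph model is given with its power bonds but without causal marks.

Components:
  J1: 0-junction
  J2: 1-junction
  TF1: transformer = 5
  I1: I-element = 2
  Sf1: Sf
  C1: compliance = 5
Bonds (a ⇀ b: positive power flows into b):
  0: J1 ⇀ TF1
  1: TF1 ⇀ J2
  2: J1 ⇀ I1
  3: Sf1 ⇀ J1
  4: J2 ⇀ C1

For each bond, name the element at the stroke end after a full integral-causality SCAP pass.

b0 |J1
b1 |TF1
b2 |I1
b3 |Sf1
b4 |J2

β3 →Sf1  (source Sf1 imposes f)
β2 →I1  (I1: I, integral causality)
β0 →J1  (J1: last free bond brings effort in)
β1 →TF1  (TF1: transformer flips bond 0)
β4 →J2  (common-f at J2 fixed by 1)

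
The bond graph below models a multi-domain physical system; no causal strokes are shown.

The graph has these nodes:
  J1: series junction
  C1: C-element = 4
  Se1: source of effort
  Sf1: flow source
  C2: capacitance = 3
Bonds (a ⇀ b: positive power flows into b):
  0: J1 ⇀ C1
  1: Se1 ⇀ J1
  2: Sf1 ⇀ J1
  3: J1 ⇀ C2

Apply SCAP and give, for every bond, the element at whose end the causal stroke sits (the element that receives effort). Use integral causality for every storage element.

β0 →J1
β1 →J1
β2 →Sf1
β3 →J1

β1 →J1  (source Se1 imposes e)
β2 →Sf1  (Sf1 (Sf) sets flow on bond)
β0 →J1  (J1 flow already set via bond 2)
β3 →J1  (1-jn J1 has f-setter on 2)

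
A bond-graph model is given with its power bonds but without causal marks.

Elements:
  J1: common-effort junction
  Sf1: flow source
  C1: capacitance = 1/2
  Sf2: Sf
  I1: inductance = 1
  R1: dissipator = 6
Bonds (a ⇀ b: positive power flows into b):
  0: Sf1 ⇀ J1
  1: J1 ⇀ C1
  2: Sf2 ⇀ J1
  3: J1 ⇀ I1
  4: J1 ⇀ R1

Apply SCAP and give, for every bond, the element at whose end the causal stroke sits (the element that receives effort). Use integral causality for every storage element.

#0 |Sf1  (Sf1 (Sf) sets flow on bond)
#2 |Sf2  (Sf2: flow source, stroke at near end)
#1 |J1  (C1: C, integral causality)
#3 |I1  (J1 effort already set via bond 1)
#4 |R1  (J1: bond 1 brought effort, rest push out)

β0 stroke at Sf1
β1 stroke at J1
β2 stroke at Sf2
β3 stroke at I1
β4 stroke at R1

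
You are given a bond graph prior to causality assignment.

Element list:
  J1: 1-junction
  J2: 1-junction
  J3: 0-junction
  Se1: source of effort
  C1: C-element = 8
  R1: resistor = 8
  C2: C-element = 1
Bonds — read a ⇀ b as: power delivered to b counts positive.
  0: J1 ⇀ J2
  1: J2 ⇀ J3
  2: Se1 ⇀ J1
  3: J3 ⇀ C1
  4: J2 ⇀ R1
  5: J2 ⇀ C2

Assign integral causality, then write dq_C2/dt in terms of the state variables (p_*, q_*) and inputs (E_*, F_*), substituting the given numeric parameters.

b2 stroke at J1  (source Se1 imposes e)
b0 stroke at J2  (closing 1-jn rule on J1)
b3 stroke at J3  (C1 outputs effort q/C1)
b1 stroke at J2  (0-jn J3 has e-setter on 3)
b5 stroke at J2  (C2 outputs effort q/C2)
b4 stroke at R1  (only one flow-in slot at J2)

dq_C2/dt = E_Se1/8 - q_C1/64 - q_C2/8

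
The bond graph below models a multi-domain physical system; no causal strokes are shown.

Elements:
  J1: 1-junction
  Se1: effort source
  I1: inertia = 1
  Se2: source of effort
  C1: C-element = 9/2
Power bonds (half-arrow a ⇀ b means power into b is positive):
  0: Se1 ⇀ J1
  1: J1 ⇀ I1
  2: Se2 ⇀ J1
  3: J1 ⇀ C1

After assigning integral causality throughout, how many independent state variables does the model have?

2  (C1, I1 all integral)

#0 stroke→J1  (Se1: effort source, stroke at far end)
#2 stroke→J1  (Se2 fixes effort; stroke away)
#1 stroke→I1  (prefer integral on I1)
#3 stroke→J1  (common-f at J1 fixed by 1)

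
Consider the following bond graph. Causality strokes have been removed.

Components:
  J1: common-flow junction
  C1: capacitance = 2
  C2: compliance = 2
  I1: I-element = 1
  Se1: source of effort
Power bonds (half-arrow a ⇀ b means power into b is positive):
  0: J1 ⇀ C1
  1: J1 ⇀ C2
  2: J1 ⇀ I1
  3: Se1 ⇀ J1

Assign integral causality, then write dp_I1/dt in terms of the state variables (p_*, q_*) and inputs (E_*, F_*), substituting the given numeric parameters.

b3 stroke→J1  (Se1: effort source, stroke at far end)
b0 stroke→J1  (C1 integral (e out))
b1 stroke→J1  (C2: C, integral causality)
b2 stroke→I1  (closing 1-jn rule on J1)

dp_I1/dt = E_Se1 - q_C1/2 - q_C2/2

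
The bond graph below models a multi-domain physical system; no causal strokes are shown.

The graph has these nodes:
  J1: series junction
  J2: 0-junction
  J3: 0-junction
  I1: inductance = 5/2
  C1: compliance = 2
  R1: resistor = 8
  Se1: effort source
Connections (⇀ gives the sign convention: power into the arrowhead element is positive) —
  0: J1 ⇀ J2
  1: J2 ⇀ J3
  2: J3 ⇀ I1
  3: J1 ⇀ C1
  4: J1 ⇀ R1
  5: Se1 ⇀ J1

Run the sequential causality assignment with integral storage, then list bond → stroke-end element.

#0 stroke at J2
#1 stroke at J3
#2 stroke at I1
#3 stroke at J1
#4 stroke at J1
#5 stroke at J1

bond 5 stroke at J1  (source Se1 imposes e)
bond 2 stroke at I1  (I1 outputs flow p/I1)
bond 1 stroke at J3  (J3 needs exactly one e-in)
bond 0 stroke at J2  (J2 needs exactly one e-in)
bond 3 stroke at J1  (J1: bond 0 brought flow, rest push out)
bond 4 stroke at J1  (J1: bond 0 brought flow, rest push out)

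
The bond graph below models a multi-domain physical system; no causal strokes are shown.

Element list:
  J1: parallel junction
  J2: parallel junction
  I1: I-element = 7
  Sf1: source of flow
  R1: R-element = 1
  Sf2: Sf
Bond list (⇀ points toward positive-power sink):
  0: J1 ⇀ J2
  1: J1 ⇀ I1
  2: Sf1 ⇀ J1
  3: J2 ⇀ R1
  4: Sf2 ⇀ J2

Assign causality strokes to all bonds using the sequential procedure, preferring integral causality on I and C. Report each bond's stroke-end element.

β2 →Sf1  (Sf1: flow source, stroke at near end)
β4 →Sf2  (Sf2 fixes flow; stroke at Sf2)
β1 →I1  (I1: I, integral causality)
β0 →J1  (closing 0-jn rule on J1)
β3 →J2  (only one effort-in slot at J2)

bond 0 |J1
bond 1 |I1
bond 2 |Sf1
bond 3 |J2
bond 4 |Sf2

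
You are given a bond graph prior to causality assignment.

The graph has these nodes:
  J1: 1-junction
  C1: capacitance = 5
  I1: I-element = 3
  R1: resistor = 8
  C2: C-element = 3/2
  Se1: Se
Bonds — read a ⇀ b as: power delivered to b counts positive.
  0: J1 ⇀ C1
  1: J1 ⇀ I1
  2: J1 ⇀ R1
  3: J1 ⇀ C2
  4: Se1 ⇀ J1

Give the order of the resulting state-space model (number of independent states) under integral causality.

3  (C1, C2, I1 all integral)

bond 4 stroke→J1  (Se1 (Se) sets effort on bond)
bond 0 stroke→J1  (prefer integral on C1)
bond 1 stroke→I1  (I1 outputs flow p/I1)
bond 2 stroke→J1  (J1 flow already set via bond 1)
bond 3 stroke→J1  (J1 flow already set via bond 1)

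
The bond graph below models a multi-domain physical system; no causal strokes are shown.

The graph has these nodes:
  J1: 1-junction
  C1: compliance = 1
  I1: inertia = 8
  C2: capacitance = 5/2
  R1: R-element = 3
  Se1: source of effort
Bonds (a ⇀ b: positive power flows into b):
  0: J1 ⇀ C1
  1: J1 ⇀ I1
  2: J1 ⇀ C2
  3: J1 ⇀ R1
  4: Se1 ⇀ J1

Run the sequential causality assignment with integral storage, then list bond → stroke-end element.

β4 →J1  (Se1: effort source, stroke at far end)
β0 →J1  (C1 integral (e out))
β1 →I1  (prefer integral on I1)
β2 →J1  (1-jn J1 has f-setter on 1)
β3 →J1  (J1: bond 1 brought flow, rest push out)

β0 |J1
β1 |I1
β2 |J1
β3 |J1
β4 |J1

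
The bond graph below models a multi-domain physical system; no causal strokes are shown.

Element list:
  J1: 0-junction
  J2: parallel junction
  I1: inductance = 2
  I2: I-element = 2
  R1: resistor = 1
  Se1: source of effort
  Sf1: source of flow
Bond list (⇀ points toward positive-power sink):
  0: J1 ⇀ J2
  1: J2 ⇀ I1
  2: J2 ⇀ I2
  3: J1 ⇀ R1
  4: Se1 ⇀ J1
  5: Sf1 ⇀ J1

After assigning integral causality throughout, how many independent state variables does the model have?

β4 →J1  (source Se1 imposes e)
β5 →Sf1  (Sf1 fixes flow; stroke at Sf1)
β0 →J2  (0-jn J1 has e-setter on 4)
β3 →R1  (J1: bond 4 brought effort, rest push out)
β1 →I1  (common-e at J2 fixed by 0)
β2 →I2  (0-jn J2 has e-setter on 0)

2  (I1, I2 all integral)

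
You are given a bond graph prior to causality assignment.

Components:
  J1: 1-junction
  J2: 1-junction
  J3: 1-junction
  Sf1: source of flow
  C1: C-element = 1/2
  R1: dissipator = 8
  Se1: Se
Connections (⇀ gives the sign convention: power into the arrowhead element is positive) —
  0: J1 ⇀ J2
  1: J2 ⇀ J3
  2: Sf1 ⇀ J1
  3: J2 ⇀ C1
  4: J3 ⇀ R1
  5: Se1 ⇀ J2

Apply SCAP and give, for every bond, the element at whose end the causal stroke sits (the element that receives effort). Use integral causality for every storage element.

#2 stroke→Sf1  (Sf1 (Sf) sets flow on bond)
#5 stroke→J2  (Se1 (Se) sets effort on bond)
#0 stroke→J1  (common-f at J1 fixed by 2)
#1 stroke→J2  (1-jn J2 has f-setter on 0)
#3 stroke→J2  (J2 flow already set via bond 0)
#4 stroke→J3  (J3: bond 1 brought flow, rest push out)

b0 stroke at J1
b1 stroke at J2
b2 stroke at Sf1
b3 stroke at J2
b4 stroke at J3
b5 stroke at J2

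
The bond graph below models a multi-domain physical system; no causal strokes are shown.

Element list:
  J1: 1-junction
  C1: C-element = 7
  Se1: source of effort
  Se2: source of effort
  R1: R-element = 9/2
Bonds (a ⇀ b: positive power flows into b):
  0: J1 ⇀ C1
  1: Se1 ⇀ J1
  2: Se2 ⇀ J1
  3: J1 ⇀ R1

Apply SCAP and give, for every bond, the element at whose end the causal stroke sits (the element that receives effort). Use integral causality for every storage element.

bond 0 stroke→J1
bond 1 stroke→J1
bond 2 stroke→J1
bond 3 stroke→R1

#1 stroke at J1  (Se1: effort source, stroke at far end)
#2 stroke at J1  (Se2 (Se) sets effort on bond)
#0 stroke at J1  (C1: C, integral causality)
#3 stroke at R1  (closing 1-jn rule on J1)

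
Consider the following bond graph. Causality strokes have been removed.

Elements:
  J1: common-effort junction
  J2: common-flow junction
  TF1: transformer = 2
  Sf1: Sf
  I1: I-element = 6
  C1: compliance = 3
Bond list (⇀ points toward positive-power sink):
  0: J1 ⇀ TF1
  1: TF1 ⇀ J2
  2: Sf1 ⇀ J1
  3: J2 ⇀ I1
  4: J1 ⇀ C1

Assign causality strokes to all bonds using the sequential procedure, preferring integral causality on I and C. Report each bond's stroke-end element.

β2 |Sf1  (Sf1 (Sf) sets flow on bond)
β3 |I1  (I1 outputs flow p/I1)
β1 |J2  (J2: bond 3 brought flow, rest push out)
β0 |TF1  (TF TF1: opposite of bond 1)
β4 |J1  (J1: last free bond brings effort in)

#0 stroke at TF1
#1 stroke at J2
#2 stroke at Sf1
#3 stroke at I1
#4 stroke at J1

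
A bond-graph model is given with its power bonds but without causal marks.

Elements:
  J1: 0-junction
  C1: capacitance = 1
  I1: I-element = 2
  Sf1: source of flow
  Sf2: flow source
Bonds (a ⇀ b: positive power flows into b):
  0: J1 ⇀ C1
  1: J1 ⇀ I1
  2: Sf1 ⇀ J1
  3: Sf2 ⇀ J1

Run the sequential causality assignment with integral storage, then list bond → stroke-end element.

b0 stroke→J1
b1 stroke→I1
b2 stroke→Sf1
b3 stroke→Sf2

bond 2 |Sf1  (Sf1 (Sf) sets flow on bond)
bond 3 |Sf2  (Sf2 fixes flow; stroke at Sf2)
bond 0 |J1  (C1 integral (e out))
bond 1 |I1  (common-e at J1 fixed by 0)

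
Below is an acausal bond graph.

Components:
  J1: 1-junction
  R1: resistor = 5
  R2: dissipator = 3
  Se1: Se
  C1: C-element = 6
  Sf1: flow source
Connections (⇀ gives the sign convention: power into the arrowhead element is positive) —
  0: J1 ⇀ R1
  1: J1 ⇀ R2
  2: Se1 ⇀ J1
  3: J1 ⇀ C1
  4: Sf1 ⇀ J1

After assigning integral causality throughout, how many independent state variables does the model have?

1  (C1 all integral)

β2 stroke→J1  (Se1 fixes effort; stroke away)
β4 stroke→Sf1  (Sf1 fixes flow; stroke at Sf1)
β0 stroke→J1  (common-f at J1 fixed by 4)
β1 stroke→J1  (J1: bond 4 brought flow, rest push out)
β3 stroke→J1  (J1 flow already set via bond 4)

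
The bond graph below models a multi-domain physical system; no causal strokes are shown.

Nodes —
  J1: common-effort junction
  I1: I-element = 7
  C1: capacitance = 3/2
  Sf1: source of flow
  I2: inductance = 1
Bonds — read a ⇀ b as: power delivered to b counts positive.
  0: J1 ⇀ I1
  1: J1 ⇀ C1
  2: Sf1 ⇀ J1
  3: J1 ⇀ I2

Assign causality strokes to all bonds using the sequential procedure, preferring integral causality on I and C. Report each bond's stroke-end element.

#2 stroke→Sf1  (Sf1 (Sf) sets flow on bond)
#0 stroke→I1  (I1 outputs flow p/I1)
#1 stroke→J1  (C1 integral (e out))
#3 stroke→I2  (common-e at J1 fixed by 1)

β0 |I1
β1 |J1
β2 |Sf1
β3 |I2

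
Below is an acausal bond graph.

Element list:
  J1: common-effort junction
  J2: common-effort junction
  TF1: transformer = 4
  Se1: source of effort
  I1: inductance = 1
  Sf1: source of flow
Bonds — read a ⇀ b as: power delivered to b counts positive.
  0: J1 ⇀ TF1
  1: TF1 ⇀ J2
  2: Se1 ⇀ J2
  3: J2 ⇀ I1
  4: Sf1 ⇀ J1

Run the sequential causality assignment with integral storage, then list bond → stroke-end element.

b0 →J1
b1 →TF1
b2 →J2
b3 →I1
b4 →Sf1

b2 stroke→J2  (Se1 (Se) sets effort on bond)
b4 stroke→Sf1  (Sf1: flow source, stroke at near end)
b0 stroke→J1  (J1 needs exactly one e-in)
b1 stroke→TF1  (0-jn J2 has e-setter on 2)
b3 stroke→I1  (J2: bond 2 brought effort, rest push out)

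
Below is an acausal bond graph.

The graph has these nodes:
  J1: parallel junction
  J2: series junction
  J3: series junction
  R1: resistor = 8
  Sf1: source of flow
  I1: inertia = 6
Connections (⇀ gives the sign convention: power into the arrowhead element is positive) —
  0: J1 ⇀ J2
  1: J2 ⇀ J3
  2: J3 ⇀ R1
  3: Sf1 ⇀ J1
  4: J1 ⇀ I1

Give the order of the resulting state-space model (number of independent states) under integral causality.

#3 stroke at Sf1  (source Sf1 imposes f)
#4 stroke at I1  (I1 outputs flow p/I1)
#0 stroke at J1  (closing 0-jn rule on J1)
#1 stroke at J2  (1-jn J2 has f-setter on 0)
#2 stroke at J3  (J3 flow already set via bond 1)

1  (I1 all integral)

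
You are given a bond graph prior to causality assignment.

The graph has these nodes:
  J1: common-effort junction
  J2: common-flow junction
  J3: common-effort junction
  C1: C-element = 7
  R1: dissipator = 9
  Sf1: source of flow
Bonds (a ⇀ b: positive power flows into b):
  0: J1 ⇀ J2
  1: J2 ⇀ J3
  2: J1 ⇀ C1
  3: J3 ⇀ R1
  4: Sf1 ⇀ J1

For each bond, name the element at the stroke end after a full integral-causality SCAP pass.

#0 stroke→J2
#1 stroke→J3
#2 stroke→J1
#3 stroke→R1
#4 stroke→Sf1

#4 →Sf1  (Sf1: flow source, stroke at near end)
#2 →J1  (C1 outputs effort q/C1)
#0 →J2  (J1: bond 2 brought effort, rest push out)
#1 →J3  (closing 1-jn rule on J2)
#3 →R1  (J3 effort already set via bond 1)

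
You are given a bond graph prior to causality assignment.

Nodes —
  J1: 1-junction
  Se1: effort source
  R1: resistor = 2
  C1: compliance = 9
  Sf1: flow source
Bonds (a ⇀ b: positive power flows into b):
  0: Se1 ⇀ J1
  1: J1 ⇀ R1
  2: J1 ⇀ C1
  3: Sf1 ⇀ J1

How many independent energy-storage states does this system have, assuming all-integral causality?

1  (C1 all integral)

β0 →J1  (Se1: effort source, stroke at far end)
β3 →Sf1  (Sf1 (Sf) sets flow on bond)
β1 →J1  (1-jn J1 has f-setter on 3)
β2 →J1  (J1: bond 3 brought flow, rest push out)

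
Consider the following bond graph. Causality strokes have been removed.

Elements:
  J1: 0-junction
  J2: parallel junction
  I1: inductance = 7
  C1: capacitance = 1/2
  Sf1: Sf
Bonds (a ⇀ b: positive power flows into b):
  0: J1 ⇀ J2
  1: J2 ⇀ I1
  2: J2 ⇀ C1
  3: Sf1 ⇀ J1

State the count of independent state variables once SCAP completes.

β3 stroke→Sf1  (Sf1 fixes flow; stroke at Sf1)
β0 stroke→J1  (J1 needs exactly one e-in)
β1 stroke→I1  (prefer integral on I1)
β2 stroke→J2  (J2 needs exactly one e-in)

2  (C1, I1 all integral)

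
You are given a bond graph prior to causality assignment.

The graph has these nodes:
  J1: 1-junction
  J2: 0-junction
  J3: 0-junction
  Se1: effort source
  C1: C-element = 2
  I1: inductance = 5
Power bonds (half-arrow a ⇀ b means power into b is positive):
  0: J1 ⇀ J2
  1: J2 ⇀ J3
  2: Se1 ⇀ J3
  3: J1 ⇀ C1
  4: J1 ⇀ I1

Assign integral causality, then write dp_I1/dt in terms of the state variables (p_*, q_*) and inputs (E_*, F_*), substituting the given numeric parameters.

bond 2 stroke at J3  (source Se1 imposes e)
bond 1 stroke at J2  (0-jn J3 has e-setter on 2)
bond 0 stroke at J1  (J2: bond 1 brought effort, rest push out)
bond 3 stroke at J1  (C1 outputs effort q/C1)
bond 4 stroke at I1  (J1 needs exactly one f-in)

dp_I1/dt = -E_Se1 - q_C1/2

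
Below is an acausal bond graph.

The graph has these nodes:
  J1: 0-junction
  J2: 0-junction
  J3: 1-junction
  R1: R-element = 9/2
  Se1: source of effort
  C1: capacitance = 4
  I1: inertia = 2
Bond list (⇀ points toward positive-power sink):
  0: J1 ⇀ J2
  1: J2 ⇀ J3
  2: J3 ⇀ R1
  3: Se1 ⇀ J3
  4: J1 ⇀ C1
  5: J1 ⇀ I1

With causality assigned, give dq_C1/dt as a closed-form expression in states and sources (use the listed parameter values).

bond 3 stroke at J3  (source Se1 imposes e)
bond 4 stroke at J1  (C1 integral (e out))
bond 0 stroke at J2  (J1: bond 4 brought effort, rest push out)
bond 5 stroke at I1  (common-e at J1 fixed by 4)
bond 1 stroke at J3  (0-jn J2 has e-setter on 0)
bond 2 stroke at R1  (only one flow-in slot at J3)

dq_C1/dt = -2*E_Se1/9 - p_I1/2 - q_C1/18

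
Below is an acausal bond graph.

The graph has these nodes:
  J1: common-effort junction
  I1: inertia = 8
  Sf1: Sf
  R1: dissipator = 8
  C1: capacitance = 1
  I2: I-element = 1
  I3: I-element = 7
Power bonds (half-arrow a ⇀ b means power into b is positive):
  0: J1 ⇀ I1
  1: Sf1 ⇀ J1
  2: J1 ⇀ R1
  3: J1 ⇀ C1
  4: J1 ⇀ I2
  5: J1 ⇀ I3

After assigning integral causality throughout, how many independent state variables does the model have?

β1 stroke at Sf1  (Sf1 (Sf) sets flow on bond)
β0 stroke at I1  (I1: I, integral causality)
β3 stroke at J1  (C1: C, integral causality)
β2 stroke at R1  (J1 effort already set via bond 3)
β4 stroke at I2  (0-jn J1 has e-setter on 3)
β5 stroke at I3  (common-e at J1 fixed by 3)

4  (C1, I1, I2, I3 all integral)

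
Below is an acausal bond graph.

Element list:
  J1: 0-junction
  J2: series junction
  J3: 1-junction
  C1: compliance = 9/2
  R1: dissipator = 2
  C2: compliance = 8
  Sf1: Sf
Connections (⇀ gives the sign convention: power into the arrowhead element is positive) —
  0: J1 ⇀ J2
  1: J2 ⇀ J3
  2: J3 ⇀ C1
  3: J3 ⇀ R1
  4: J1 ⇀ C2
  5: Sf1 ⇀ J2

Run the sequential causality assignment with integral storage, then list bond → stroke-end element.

β5 →Sf1  (Sf1 fixes flow; stroke at Sf1)
β0 →J2  (J2 flow already set via bond 5)
β1 →J2  (J2: bond 5 brought flow, rest push out)
β2 →J3  (1-jn J3 has f-setter on 1)
β3 →J3  (J3 flow already set via bond 1)
β4 →J1  (J1 needs exactly one e-in)

bond 0 |J2
bond 1 |J2
bond 2 |J3
bond 3 |J3
bond 4 |J1
bond 5 |Sf1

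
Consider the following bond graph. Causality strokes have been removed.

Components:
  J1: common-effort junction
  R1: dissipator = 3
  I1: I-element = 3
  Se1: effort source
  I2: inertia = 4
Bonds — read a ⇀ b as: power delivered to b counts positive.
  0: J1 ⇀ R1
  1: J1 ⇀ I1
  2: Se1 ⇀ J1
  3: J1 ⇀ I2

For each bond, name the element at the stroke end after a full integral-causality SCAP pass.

#2 stroke at J1  (Se1 (Se) sets effort on bond)
#0 stroke at R1  (J1: bond 2 brought effort, rest push out)
#1 stroke at I1  (J1 effort already set via bond 2)
#3 stroke at I2  (0-jn J1 has e-setter on 2)

b0 stroke at R1
b1 stroke at I1
b2 stroke at J1
b3 stroke at I2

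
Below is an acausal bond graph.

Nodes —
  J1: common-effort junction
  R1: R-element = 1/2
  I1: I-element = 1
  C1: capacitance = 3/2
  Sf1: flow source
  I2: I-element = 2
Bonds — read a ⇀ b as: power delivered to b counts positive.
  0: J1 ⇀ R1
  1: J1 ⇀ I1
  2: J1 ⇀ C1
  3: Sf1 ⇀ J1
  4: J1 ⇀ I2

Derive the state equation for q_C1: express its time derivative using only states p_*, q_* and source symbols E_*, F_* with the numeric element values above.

dq_C1/dt = F_Sf1 - p_I1 - p_I2/2 - 4*q_C1/3

#3 stroke→Sf1  (Sf1 fixes flow; stroke at Sf1)
#1 stroke→I1  (prefer integral on I1)
#2 stroke→J1  (prefer integral on C1)
#0 stroke→R1  (0-jn J1 has e-setter on 2)
#4 stroke→I2  (common-e at J1 fixed by 2)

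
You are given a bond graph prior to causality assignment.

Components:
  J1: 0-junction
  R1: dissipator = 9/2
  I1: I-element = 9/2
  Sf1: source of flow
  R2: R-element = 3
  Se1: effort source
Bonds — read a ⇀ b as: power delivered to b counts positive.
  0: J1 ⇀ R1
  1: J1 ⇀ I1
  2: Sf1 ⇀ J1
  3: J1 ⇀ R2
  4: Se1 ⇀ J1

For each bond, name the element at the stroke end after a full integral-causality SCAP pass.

bond 2 →Sf1  (source Sf1 imposes f)
bond 4 →J1  (Se1: effort source, stroke at far end)
bond 0 →R1  (J1 effort already set via bond 4)
bond 1 →I1  (J1: bond 4 brought effort, rest push out)
bond 3 →R2  (0-jn J1 has e-setter on 4)

β0 stroke→R1
β1 stroke→I1
β2 stroke→Sf1
β3 stroke→R2
β4 stroke→J1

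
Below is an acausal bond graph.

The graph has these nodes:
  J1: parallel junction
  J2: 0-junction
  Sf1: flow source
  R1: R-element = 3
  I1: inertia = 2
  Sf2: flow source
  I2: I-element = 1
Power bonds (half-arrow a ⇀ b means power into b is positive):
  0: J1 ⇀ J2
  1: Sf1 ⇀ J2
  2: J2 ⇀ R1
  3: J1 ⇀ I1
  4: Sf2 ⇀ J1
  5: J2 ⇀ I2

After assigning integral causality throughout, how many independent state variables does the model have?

2  (I1, I2 all integral)

β1 stroke→Sf1  (Sf1: flow source, stroke at near end)
β4 stroke→Sf2  (source Sf2 imposes f)
β3 stroke→I1  (prefer integral on I1)
β0 stroke→J1  (only one effort-in slot at J1)
β5 stroke→I2  (I2 outputs flow p/I2)
β2 stroke→J2  (closing 0-jn rule on J2)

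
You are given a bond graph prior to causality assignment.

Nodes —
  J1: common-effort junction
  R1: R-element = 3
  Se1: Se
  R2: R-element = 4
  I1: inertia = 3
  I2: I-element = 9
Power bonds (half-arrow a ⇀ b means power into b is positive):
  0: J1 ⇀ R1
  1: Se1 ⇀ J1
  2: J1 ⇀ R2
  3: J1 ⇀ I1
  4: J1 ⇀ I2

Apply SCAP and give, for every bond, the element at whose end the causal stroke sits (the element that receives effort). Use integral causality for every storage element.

b1 stroke at J1  (Se1 fixes effort; stroke away)
b0 stroke at R1  (J1: bond 1 brought effort, rest push out)
b2 stroke at R2  (J1: bond 1 brought effort, rest push out)
b3 stroke at I1  (J1 effort already set via bond 1)
b4 stroke at I2  (J1 effort already set via bond 1)

b0 →R1
b1 →J1
b2 →R2
b3 →I1
b4 →I2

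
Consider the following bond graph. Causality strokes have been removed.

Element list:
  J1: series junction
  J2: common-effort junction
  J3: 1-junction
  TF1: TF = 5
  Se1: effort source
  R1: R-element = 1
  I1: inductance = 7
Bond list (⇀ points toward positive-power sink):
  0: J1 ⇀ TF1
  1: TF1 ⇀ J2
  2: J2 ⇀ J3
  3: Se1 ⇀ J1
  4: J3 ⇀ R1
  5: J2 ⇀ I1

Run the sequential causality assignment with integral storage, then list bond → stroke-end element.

b0 →TF1
b1 →J2
b2 →J3
b3 →J1
b4 →R1
b5 →I1

#3 →J1  (Se1: effort source, stroke at far end)
#0 →TF1  (J1 needs exactly one f-in)
#1 →J2  (TF1: transformer flips bond 0)
#2 →J3  (J2: bond 1 brought effort, rest push out)
#5 →I1  (common-e at J2 fixed by 1)
#4 →R1  (closing 1-jn rule on J3)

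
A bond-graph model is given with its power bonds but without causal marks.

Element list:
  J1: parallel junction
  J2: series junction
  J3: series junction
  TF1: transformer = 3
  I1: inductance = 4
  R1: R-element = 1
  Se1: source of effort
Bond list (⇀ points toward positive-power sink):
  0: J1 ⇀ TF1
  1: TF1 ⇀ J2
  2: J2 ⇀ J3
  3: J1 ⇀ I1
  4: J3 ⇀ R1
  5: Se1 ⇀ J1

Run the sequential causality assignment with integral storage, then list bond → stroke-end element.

#0 stroke→TF1
#1 stroke→J2
#2 stroke→J3
#3 stroke→I1
#4 stroke→R1
#5 stroke→J1

b5 stroke→J1  (Se1 fixes effort; stroke away)
b0 stroke→TF1  (J1: bond 5 brought effort, rest push out)
b3 stroke→I1  (J1 effort already set via bond 5)
b1 stroke→J2  (through TF1, causality passes straight; one stroke at TF1)
b2 stroke→J3  (only one flow-in slot at J2)
b4 stroke→R1  (J3 needs exactly one f-in)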